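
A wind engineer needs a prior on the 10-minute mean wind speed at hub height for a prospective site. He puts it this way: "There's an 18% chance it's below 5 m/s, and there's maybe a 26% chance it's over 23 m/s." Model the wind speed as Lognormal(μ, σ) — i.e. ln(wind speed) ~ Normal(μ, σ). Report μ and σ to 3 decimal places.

μ ≈ 2.506, σ ≈ 0.979

If T ~ Lognormal(μ,σ) then ln T ~ Normal(μ,σ), so the p-quantile of ln T is μ + z_p·σ.
ln(5) = 1.609 and ln(23) = 3.135; z_{0.18} = -0.9154, z_{0.74} = 0.6433.
σ = (3.135 − 1.609)/(0.6433 − (-0.9154)) = 0.979.
μ = 1.609 − (-0.9154)·0.979 = 2.506.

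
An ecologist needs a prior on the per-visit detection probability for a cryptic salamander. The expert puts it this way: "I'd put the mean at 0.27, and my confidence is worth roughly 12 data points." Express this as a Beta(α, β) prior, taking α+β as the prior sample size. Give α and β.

Under the effective-sample-size interpretation, Beta(α, β) has prior mean α/(α+β) and prior sample size α+β.
So α+β = 12 and α/(α+β) = 0.27, giving α = 0.27·12 = 3.24 and β = 12 − 3.24 = 8.76.

α = 3.24, β = 8.76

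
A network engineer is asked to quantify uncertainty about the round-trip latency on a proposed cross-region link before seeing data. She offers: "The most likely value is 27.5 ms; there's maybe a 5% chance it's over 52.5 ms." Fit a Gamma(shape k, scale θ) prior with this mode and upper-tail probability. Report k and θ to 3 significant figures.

k ≈ 7.65, θ ≈ 4.14

Gamma(k,θ) with k>1 has mode (k−1)θ, so θ = 27.5/(k−1).
Need P(X < 52.5) = 0.95 with θ tied to k this way. Start at k = 2, θ = 27.5: P(X<52.5) ≈ 0.569.
Too low — raise k to concentrate. Iterating converges to k ≈ 7.65.
Then θ = 27.5/(7.65−1) ≈ 4.14.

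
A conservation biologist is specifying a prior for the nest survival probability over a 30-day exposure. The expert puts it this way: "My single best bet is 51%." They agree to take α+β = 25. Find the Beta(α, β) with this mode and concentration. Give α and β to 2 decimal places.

α = 12.73, β = 12.27

For α,β > 1 the Beta mode is (α−1)/(α+β−2). With α+β = 25, the mode is (α−1)/23.
Set (α−1)/23 = 0.51 → α = 1 + 0.51·23 = 12.73.
β = 25 − α = 12.27.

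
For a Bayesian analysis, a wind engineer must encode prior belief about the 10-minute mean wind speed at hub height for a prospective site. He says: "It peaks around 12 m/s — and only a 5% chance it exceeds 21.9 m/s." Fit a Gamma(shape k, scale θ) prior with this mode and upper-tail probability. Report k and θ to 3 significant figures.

k ≈ 8.7, θ ≈ 1.56

Gamma(k,θ) with k>1 has mode (k−1)θ, so θ = 12/(k−1).
Need P(X < 21.9) = 0.95 with θ tied to k this way. Start at k = 2, θ = 12: P(X<21.9) ≈ 0.545.
Too low — raise k to concentrate. Iterating converges to k ≈ 8.7.
Then θ = 12/(8.7−1) ≈ 1.56.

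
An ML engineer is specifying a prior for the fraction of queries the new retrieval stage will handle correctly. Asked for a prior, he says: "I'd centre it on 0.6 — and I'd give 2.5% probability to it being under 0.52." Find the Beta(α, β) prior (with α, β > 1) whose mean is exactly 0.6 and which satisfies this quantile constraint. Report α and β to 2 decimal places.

α ≈ 88.40, β ≈ 58.94

With mean 0.6 fixed, write α = 0.6s, β = 0.4s where s = α+β.
Need P(θ < 0.52) = 0.025 under Beta(0.6s, 0.4s). Normal approximation: (q−m)/√(m(1−m)/s) ≈ z_{0.025} = -1.96, so s ≈ 0.6·0.4·(-1.96)²/(0.52−0.6)² = 144.1.
At s = 144.1: P(θ<0.52) ≈ 0.026. Adjusting to match 0.025 gives s ≈ 147.34.
So α = 0.6·147.34 ≈ 88.40, β = 0.4·147.34 ≈ 58.94.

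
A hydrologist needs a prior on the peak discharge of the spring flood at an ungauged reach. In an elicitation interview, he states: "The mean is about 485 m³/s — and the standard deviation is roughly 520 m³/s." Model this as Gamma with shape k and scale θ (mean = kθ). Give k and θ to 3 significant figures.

For Gamma(k, scale θ): mean = kθ, variance = kθ², so CV = 1/√k.
CV = SD/mean = 520/485 = 1.072, hence k = 1/CV² = 0.87.
Then θ = mean/k = 485/0.87 = 558.

k ≈ 0.87, θ ≈ 558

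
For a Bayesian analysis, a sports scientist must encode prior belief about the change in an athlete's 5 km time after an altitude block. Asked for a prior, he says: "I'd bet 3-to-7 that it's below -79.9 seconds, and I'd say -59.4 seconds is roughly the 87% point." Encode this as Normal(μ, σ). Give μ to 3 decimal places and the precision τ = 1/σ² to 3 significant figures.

μ = -73.388, τ = 0.00648

For Normal(μ,σ), the p-quantile is μ + z_p·σ. Here z_{0.3} = -0.5244, z_{0.87} = 1.126.
So -79.9 = μ − 0.5244σ and -59.4 = μ + 1.126σ.
Subtracting: σ = (-59.4 − -79.9)/(1.126 − (-0.5244)) = 12.418.
Then μ = -79.9 − (-0.5244)·12.418 = -73.388.
Precision τ = 1/σ² = 1/12.42² = 0.00648.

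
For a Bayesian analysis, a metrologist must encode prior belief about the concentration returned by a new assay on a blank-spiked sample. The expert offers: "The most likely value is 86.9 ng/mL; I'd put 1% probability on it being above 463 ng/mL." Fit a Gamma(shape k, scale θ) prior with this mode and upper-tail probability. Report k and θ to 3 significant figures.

k ≈ 2.37, θ ≈ 63.3

Gamma(k,θ) with k>1 has mode (k−1)θ, so θ = 86.9/(k−1).
Need P(X < 463) = 0.99 with θ tied to k this way. Start at k = 2, θ = 86.9: P(X<463) ≈ 0.969.
Too low — raise k to concentrate. Iterating converges to k ≈ 2.37.
Then θ = 86.9/(2.37−1) ≈ 63.3.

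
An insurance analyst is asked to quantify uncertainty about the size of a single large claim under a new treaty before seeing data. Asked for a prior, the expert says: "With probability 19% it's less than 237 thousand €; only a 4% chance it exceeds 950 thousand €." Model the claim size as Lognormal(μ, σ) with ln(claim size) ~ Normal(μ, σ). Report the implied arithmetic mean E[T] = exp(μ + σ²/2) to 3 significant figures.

If T ~ Lognormal(μ,σ) then ln T ~ Normal(μ,σ), so the p-quantile of ln T is μ + z_p·σ.
ln(237) = 5.468 and ln(950) = 6.856; z_{0.19} = -0.8779, z_{0.96} = 1.751.
σ = (6.856 − 5.468)/(1.751 − (-0.8779)) = 0.528.
μ = 5.468 − (-0.8779)·0.528 = 5.932.
E[T] = exp(μ + σ²/2) = exp(5.932 + 0.1395) = 433 thousand €.

E[T] ≈ 433 thousand €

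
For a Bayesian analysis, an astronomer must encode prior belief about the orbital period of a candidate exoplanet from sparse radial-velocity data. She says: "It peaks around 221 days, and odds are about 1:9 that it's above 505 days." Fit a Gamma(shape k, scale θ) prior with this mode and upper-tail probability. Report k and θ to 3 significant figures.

k ≈ 3.82, θ ≈ 78.5

Gamma(k,θ) with k>1 has mode (k−1)θ, so θ = 221/(k−1).
Need P(X < 505) = 0.9 with θ tied to k this way. Start at k = 2, θ = 221: P(X<505) ≈ 0.666.
Too low — raise k to concentrate. Iterating converges to k ≈ 3.82.
Then θ = 221/(3.82−1) ≈ 78.5.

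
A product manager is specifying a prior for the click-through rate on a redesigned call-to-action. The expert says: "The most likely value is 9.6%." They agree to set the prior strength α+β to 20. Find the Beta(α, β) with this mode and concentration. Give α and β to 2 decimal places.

α = 2.73, β = 17.27

For α,β > 1 the Beta mode is (α−1)/(α+β−2). With α+β = 20, the mode is (α−1)/18.
Set (α−1)/18 = 0.096 → α = 1 + 0.096·18 = 2.73.
β = 20 − α = 17.27.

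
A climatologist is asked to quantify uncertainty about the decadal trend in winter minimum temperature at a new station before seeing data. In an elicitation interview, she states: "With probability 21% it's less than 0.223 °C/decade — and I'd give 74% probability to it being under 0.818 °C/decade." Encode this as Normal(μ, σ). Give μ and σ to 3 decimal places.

The p-quantile of Normal(μ,σ) is μ + z_p·σ, with z_{0.21} = -0.8064 and z_{0.74} = 0.6433.
Eliminate σ: μ = (z₂·x₁ − z₁·x₂)/(z₂ − z₁) = (0.6433·0.223 − (-0.8064)·0.818)/1.45 = 0.554.
Then σ = (x₂ − x₁)/(z₂ − z₁) = (0.818 − 0.223)/1.45 = 0.410.

μ = 0.554, σ = 0.410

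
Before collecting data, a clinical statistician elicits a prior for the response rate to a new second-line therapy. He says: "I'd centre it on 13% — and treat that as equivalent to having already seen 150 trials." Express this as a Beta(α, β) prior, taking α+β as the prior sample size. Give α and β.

Under the effective-sample-size interpretation, Beta(α, β) has prior mean α/(α+β) and prior sample size α+β.
So α+β = 150 and α/(α+β) = 0.13, giving α = 0.13·150 = 19.5 and β = 150 − 19.5 = 130.5.

α = 19.5, β = 130.5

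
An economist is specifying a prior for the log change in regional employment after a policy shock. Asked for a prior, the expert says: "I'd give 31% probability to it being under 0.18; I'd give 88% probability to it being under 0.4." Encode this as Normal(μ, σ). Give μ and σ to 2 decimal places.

μ = 0.25, σ = 0.13

The p-quantile of Normal(μ,σ) is μ + z_p·σ, with z_{0.31} = -0.4959 and z_{0.88} = 1.175.
Eliminate σ: μ = (z₂·x₁ − z₁·x₂)/(z₂ − z₁) = (1.175·0.18 − (-0.4959)·0.4)/1.671 = 0.25.
Then σ = (x₂ − x₁)/(z₂ − z₁) = (0.4 − 0.18)/1.671 = 0.13.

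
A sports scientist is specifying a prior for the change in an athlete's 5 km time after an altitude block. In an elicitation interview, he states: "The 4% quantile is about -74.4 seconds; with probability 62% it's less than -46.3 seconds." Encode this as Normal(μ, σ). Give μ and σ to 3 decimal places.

μ = -50.475, σ = 13.666

For Normal(μ,σ), the p-quantile is μ + z_p·σ. Here z_{0.04} = -1.751, z_{0.62} = 0.3055.
So -74.4 = μ − 1.751σ and -46.3 = μ + 0.3055σ.
Subtracting: σ = (-46.3 − -74.4)/(0.3055 − (-1.751)) = 13.666.
Then μ = -74.4 − (-1.751)·13.666 = -50.475.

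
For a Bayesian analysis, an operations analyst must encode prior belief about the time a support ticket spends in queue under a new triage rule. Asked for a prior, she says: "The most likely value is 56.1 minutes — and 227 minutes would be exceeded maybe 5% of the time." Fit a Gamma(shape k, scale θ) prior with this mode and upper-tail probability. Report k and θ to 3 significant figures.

Gamma(k,θ) with k>1 has mode (k−1)θ, so θ = 56.1/(k−1).
Need P(X < 227) = 0.95 with θ tied to k this way. Start at k = 2, θ = 56.1: P(X<227) ≈ 0.912.
Too low — raise k to concentrate. Iterating converges to k ≈ 2.28.
Then θ = 56.1/(2.28−1) ≈ 43.7.

k ≈ 2.28, θ ≈ 43.7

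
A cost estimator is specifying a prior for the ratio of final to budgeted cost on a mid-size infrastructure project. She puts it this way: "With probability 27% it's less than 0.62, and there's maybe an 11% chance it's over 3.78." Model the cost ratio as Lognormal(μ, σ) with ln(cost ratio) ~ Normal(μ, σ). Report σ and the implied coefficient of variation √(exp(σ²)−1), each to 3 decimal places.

If T ~ Lognormal(μ,σ) then ln T ~ Normal(μ,σ), so the p-quantile of ln T is μ + z_p·σ.
ln(0.62) = -0.478 and ln(3.78) = 1.33; z_{0.27} = -0.6128, z_{0.89} = 1.227.
σ = (1.33 − -0.478)/(1.227 − (-0.6128)) = 0.983.
μ = -0.478 − (-0.6128)·0.983 = 0.124.
CV = √(exp(σ²)−1) = √(exp(0.9660)−1) = 1.276.

σ ≈ 0.983, CV ≈ 1.276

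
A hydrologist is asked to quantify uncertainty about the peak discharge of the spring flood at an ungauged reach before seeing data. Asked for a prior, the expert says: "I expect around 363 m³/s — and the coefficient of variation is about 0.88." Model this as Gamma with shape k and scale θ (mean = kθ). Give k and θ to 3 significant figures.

k ≈ 1.29, θ ≈ 281

For Gamma(k, scale θ): mean = kθ, variance = kθ², so CV = 1/√k.
CV = 0.88, hence k = 1/CV² = 1.29.
Then θ = mean/k = 363/1.29 = 281.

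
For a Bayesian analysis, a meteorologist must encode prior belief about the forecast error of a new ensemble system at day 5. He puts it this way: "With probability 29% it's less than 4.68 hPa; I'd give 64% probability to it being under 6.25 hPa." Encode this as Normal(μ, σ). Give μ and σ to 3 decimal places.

μ = 5.633, σ = 1.722

The p-quantile of Normal(μ,σ) is μ + z_p·σ, with z_{0.29} = -0.5534 and z_{0.64} = 0.3585.
Eliminate σ: μ = (z₂·x₁ − z₁·x₂)/(z₂ − z₁) = (0.3585·4.68 − (-0.5534)·6.25)/0.9118 = 5.633.
Then σ = (x₂ − x₁)/(z₂ − z₁) = (6.25 − 4.68)/0.9118 = 1.722.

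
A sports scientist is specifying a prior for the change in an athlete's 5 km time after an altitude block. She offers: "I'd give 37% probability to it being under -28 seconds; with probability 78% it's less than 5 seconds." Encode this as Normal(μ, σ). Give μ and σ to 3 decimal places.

For Normal(μ,σ), the p-quantile is μ + z_p·σ. Here z_{0.37} = -0.3319, z_{0.78} = 0.7722.
So -28 = μ − 0.3319σ and 5 = μ + 0.7722σ.
Subtracting: σ = (5 − -28)/(0.7722 − (-0.3319)) = 29.890.
Then μ = -28 − (-0.3319)·29.890 = -18.081.

μ = -18.081, σ = 29.890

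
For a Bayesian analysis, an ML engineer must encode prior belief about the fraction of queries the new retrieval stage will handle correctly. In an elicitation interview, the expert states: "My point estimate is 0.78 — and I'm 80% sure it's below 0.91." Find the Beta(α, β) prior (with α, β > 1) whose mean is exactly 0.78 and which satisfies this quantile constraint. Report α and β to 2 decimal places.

α ≈ 5.64, β ≈ 1.59

With mean 0.78 fixed, write α = 0.78s, β = 0.22s where s = α+β.
Need P(θ < 0.91) = 0.8 under Beta(0.78s, 0.22s). Normal approximation: (q−m)/√(m(1−m)/s) ≈ z_{0.8} = 0.842, so s ≈ 0.78·0.22·(0.842)²/(0.91−0.78)² = 7.2.
At s = 7.2: P(θ<0.91) ≈ 0.799. Adjusting to match 0.8 gives s ≈ 7.23.
So α = 0.78·7.23 ≈ 5.64, β = 0.22·7.23 ≈ 1.59.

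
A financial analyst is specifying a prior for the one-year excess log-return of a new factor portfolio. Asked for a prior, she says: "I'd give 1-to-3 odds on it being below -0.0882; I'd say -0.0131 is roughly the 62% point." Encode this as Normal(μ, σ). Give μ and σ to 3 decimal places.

For Normal(μ,σ), the p-quantile is μ + z_p·σ. Here z_{0.25} = -0.6745, z_{0.62} = 0.3055.
So -0.0882 = μ − 0.6745σ and -0.0131 = μ + 0.3055σ.
Subtracting: σ = (-0.0131 − -0.0882)/(0.3055 − (-0.6745)) = 0.077.
Then μ = -0.0882 − (-0.6745)·0.077 = -0.037.

μ = -0.037, σ = 0.077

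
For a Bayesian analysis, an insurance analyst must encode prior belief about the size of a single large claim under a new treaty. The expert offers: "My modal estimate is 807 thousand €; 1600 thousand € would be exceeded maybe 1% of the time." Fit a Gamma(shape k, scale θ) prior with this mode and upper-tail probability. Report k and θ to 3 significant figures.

Gamma(k,θ) with k>1 has mode (k−1)θ, so θ = 807/(k−1).
Need P(X < 1600) = 0.99 with θ tied to k this way. Start at k = 2, θ = 807: P(X<1600) ≈ 0.589.
Too low — raise k to concentrate. Iterating converges to k ≈ 11.5.
Then θ = 807/(11.5−1) ≈ 76.8.

k ≈ 11.5, θ ≈ 76.8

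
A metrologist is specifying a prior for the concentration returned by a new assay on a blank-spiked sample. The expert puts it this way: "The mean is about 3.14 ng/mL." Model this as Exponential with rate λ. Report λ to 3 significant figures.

λ ≈ 0.318

Exponential mean = 1/λ, so λ = 1/3.14 = 0.318.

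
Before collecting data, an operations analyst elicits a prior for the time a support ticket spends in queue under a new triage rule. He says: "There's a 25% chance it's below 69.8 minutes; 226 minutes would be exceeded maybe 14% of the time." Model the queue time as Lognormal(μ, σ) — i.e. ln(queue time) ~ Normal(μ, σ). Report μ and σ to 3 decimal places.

If T ~ Lognormal(μ,σ) then ln T ~ Normal(μ,σ), so the p-quantile of ln T is μ + z_p·σ.
ln(69.8) = 4.246 and ln(226) = 5.421; z_{0.25} = -0.6745, z_{0.86} = 1.08.
σ = (5.421 − 4.246)/(1.08 − (-0.6745)) = 0.670.
μ = 4.246 − (-0.6745)·0.670 = 4.697.

μ ≈ 4.697, σ ≈ 0.670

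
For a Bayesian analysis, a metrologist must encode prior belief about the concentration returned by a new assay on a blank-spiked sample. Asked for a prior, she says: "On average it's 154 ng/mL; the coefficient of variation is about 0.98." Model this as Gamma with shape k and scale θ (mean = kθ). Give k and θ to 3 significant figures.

For Gamma(k, scale θ): mean = kθ, variance = kθ², so CV = 1/√k.
CV = 0.98, hence k = 1/CV² = 1.04.
Then θ = mean/k = 154/1.04 = 148.

k ≈ 1.04, θ ≈ 148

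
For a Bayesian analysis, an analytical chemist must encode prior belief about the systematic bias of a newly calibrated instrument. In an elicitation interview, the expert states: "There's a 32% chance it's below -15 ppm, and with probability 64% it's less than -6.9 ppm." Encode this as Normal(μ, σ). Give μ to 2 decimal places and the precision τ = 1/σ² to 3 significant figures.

μ = -10.41, τ = 0.0104

For Normal(μ,σ), the p-quantile is μ + z_p·σ. Here z_{0.32} = -0.4677, z_{0.64} = 0.3585.
So -15 = μ − 0.4677σ and -6.9 = μ + 0.3585σ.
Subtracting: σ = (-6.9 − -15)/(0.3585 − (-0.4677)) = 9.80.
Then μ = -15 − (-0.4677)·9.80 = -10.41.
Precision τ = 1/σ² = 1/9.804² = 0.0104.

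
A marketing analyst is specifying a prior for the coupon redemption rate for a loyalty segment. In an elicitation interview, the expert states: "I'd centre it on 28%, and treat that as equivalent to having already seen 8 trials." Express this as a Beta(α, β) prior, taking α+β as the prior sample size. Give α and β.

α = 2.24, β = 5.76

Under the effective-sample-size interpretation, Beta(α, β) has prior mean α/(α+β) and prior sample size α+β.
So α+β = 8 and α/(α+β) = 0.28, giving α = 0.28·8 = 2.24 and β = 8 − 2.24 = 5.76.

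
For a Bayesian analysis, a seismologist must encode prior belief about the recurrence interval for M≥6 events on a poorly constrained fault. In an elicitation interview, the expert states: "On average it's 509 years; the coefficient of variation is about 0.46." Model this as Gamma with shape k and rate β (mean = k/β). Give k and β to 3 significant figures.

k ≈ 4.73, β ≈ 0.00928

For Gamma(k, rate β): mean = k/β, variance = k/β², so CV = 1/√k.
CV = 0.46, hence k = 1/CV² = 4.73.
Then β = k/mean = 4.73/509 = 0.00928.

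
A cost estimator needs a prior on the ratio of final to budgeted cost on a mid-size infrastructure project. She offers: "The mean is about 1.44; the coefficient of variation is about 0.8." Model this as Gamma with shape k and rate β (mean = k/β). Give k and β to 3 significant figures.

For Gamma(k, rate β): mean = k/β, variance = k/β², so CV = 1/√k.
CV = 0.8, hence k = 1/CV² = 1.56.
Then β = k/mean = 1.56/1.44 = 1.09.

k ≈ 1.56, β ≈ 1.09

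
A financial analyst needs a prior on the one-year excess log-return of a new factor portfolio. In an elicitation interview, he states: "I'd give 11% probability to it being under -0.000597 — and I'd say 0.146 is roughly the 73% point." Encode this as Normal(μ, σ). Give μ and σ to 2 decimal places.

μ = 0.10, σ = 0.08

The p-quantile of Normal(μ,σ) is μ + z_p·σ, with z_{0.11} = -1.227 and z_{0.73} = 0.6128.
Eliminate σ: μ = (z₂·x₁ − z₁·x₂)/(z₂ − z₁) = (0.6128·-0.000597 − (-1.227)·0.146)/1.839 = 0.10.
Then σ = (x₂ − x₁)/(z₂ − z₁) = (0.146 − -0.000597)/1.839 = 0.08.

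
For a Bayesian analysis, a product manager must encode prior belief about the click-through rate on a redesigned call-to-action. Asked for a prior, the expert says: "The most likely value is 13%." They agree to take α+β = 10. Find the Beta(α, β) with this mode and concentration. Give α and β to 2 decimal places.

α = 2.04, β = 7.96

For α,β > 1 the Beta mode is (α−1)/(α+β−2). With α+β = 10, the mode is (α−1)/8.
Set (α−1)/8 = 0.13 → α = 1 + 0.13·8 = 2.04.
β = 10 − α = 7.96.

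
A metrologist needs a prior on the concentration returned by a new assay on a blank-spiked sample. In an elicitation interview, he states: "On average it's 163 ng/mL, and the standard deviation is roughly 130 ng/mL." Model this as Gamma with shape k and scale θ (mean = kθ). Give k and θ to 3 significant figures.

For Gamma(k, scale θ): mean = kθ, variance = kθ², so CV = 1/√k.
CV = SD/mean = 130/163 = 0.7975, hence k = 1/CV² = 1.57.
Then θ = mean/k = 163/1.57 = 104.

k ≈ 1.57, θ ≈ 104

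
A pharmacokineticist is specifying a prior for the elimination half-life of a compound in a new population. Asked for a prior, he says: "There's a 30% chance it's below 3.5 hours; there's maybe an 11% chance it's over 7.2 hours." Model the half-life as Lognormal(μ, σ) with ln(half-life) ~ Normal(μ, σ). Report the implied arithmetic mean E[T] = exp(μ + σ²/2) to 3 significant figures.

If T ~ Lognormal(μ,σ) then ln T ~ Normal(μ,σ), so the p-quantile of ln T is μ + z_p·σ.
ln(3.5) = 1.253 and ln(7.2) = 1.974; z_{0.3} = -0.5244, z_{0.89} = 1.227.
σ = (1.974 − 1.253)/(1.227 − (-0.5244)) = 0.412.
μ = 1.253 − (-0.5244)·0.412 = 1.469.
E[T] = exp(μ + σ²/2) = exp(1.469 + 0.0849) = 4.73 hours.

E[T] ≈ 4.73 hours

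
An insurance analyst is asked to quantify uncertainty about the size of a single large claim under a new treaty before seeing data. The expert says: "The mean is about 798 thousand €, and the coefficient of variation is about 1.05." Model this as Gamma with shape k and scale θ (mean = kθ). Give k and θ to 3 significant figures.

k ≈ 0.907, θ ≈ 880

For Gamma(k, scale θ): mean = kθ, variance = kθ², so CV = 1/√k.
CV = 1.05, hence k = 1/CV² = 0.907.
Then θ = mean/k = 798/0.907 = 880.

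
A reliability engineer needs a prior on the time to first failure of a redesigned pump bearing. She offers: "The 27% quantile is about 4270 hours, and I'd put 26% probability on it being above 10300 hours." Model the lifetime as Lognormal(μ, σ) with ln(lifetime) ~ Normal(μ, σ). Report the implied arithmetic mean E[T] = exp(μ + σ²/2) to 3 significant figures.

If T ~ Lognormal(μ,σ) then ln T ~ Normal(μ,σ), so the p-quantile of ln T is μ + z_p·σ.
ln(4270) = 8.359 and ln(10300) = 9.24; z_{0.27} = -0.6128, z_{0.74} = 0.6433.
σ = (9.24 − 8.359)/(0.6433 − (-0.6128)) = 0.701.
μ = 8.359 − (-0.6128)·0.701 = 8.789.
E[T] = exp(μ + σ²/2) = exp(8.789 + 0.2457) = 8390 hours.

E[T] ≈ 8390 hours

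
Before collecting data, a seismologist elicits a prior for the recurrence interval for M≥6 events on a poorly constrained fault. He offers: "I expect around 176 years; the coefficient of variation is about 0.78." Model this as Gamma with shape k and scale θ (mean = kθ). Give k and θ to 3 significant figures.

For Gamma(k, scale θ): mean = kθ, variance = kθ², so CV = 1/√k.
CV = 0.78, hence k = 1/CV² = 1.64.
Then θ = mean/k = 176/1.64 = 107.

k ≈ 1.64, θ ≈ 107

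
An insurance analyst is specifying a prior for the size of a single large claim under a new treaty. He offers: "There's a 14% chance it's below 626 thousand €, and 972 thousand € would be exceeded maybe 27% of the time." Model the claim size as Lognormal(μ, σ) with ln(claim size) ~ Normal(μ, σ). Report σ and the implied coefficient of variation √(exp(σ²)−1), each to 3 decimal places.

If T ~ Lognormal(μ,σ) then ln T ~ Normal(μ,σ), so the p-quantile of ln T is μ + z_p·σ.
ln(626) = 6.439 and ln(972) = 6.879; z_{0.14} = -1.08, z_{0.73} = 0.6128.
σ = (6.879 − 6.439)/(0.6128 − (-1.08)) = 0.260.
μ = 6.439 − (-1.08)·0.260 = 6.720.
CV = √(exp(σ²)−1) = √(exp(0.0675)−1) = 0.264.

σ ≈ 0.260, CV ≈ 0.264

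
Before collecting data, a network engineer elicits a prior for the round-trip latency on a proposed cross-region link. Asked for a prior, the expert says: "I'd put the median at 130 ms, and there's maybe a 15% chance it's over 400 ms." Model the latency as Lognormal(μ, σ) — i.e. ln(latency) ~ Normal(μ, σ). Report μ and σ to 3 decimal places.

If T ~ Lognormal(μ,σ) then ln T ~ Normal(μ,σ), so the p-quantile of ln T is μ + z_p·σ.
ln(130) = 4.868 and ln(400) = 5.991; z_{0.5} = 0, z_{0.85} = 1.036.
σ = (5.991 − 4.868)/(1.036 − (0)) = 1.084.
μ = 4.868 − (0)·1.084 = 4.868.

μ ≈ 4.868, σ ≈ 1.084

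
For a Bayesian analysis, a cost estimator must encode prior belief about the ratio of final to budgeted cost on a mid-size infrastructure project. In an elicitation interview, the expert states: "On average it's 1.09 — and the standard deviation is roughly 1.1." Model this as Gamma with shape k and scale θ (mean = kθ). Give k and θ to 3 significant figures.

For Gamma(k, scale θ): mean = kθ, variance = kθ², so CV = 1/√k.
CV = SD/mean = 1.1/1.09 = 1.009, hence k = 1/CV² = 0.982.
Then θ = mean/k = 1.09/0.982 = 1.11.

k ≈ 0.982, θ ≈ 1.11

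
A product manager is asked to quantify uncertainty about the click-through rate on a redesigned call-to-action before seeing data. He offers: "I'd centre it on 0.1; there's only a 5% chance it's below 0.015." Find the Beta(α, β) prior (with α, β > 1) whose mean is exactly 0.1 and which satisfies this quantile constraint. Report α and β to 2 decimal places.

With mean 0.1 fixed, write α = 0.1s, β = 0.9s where s = α+β.
Need P(θ < 0.015) = 0.05 under Beta(0.1s, 0.9s). Normal approximation: (q−m)/√(m(1−m)/s) ≈ z_{0.05} = -1.64, so s ≈ 0.1·0.9·(-1.64)²/(0.015−0.1)² = 33.7.
At s = 33.7: P(θ<0.015) ≈ 0.006. Adjusting to match 0.05 gives s ≈ 16.72.
So α = 0.1·16.72 ≈ 1.67, β = 0.9·16.72 ≈ 15.05.

α ≈ 1.67, β ≈ 15.05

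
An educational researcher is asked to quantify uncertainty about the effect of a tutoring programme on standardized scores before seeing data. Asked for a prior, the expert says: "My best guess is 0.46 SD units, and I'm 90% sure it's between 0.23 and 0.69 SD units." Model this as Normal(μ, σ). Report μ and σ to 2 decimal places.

μ = 0.46, σ = 0.14

A symmetric 90% interval runs μ ± z·σ with z = 1.645.
Half-width = 0.23, so σ = 0.23/1.645 = 0.14.
μ is the stated best guess, 0.46.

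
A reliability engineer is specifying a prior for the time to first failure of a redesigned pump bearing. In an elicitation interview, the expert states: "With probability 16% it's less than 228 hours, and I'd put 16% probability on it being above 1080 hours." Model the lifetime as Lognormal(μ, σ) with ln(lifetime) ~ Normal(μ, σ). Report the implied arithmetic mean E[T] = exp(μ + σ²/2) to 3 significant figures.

If T ~ Lognormal(μ,σ) then ln T ~ Normal(μ,σ), so the p-quantile of ln T is μ + z_p·σ.
ln(228) = 5.429 and ln(1080) = 6.985; z_{0.16} = -0.9945, z_{0.84} = 0.9945.
σ = (6.985 − 5.429)/(0.9945 − (-0.9945)) = 0.782.
μ = 5.429 − (-0.9945)·0.782 = 6.207.
E[T] = exp(μ + σ²/2) = exp(6.207 + 0.3058) = 674 hours.

E[T] ≈ 674 hours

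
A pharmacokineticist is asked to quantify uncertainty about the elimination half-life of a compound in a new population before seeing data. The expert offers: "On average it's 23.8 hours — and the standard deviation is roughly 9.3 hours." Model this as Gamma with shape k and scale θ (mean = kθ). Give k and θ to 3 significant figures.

For Gamma(k, scale θ): mean = kθ, variance = kθ², so CV = 1/√k.
CV = SD/mean = 9.3/23.8 = 0.3908, hence k = 1/CV² = 6.55.
Then θ = mean/k = 23.8/6.55 = 3.63.

k ≈ 6.55, θ ≈ 3.63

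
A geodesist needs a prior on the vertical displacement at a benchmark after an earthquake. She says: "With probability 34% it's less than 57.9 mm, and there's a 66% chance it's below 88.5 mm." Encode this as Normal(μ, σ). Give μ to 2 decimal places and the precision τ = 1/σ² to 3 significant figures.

μ = 73.20, τ = 0.000727

For Normal(μ,σ), the p-quantile is μ + z_p·σ. Here z_{0.34} = -0.4125, z_{0.66} = 0.4125.
So 57.9 = μ − 0.4125σ and 88.5 = μ + 0.4125σ.
Subtracting: σ = (88.5 − 57.9)/(0.4125 − (-0.4125)) = 37.09.
Then μ = 57.9 − (-0.4125)·37.09 = 73.20.
Precision τ = 1/σ² = 1/37.09² = 0.000727.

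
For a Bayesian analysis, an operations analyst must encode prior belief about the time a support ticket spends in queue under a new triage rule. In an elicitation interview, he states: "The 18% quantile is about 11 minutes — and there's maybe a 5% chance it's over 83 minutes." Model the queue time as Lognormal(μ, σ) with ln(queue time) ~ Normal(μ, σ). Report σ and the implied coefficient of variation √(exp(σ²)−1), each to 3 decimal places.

σ ≈ 0.789, CV ≈ 0.930

If T ~ Lognormal(μ,σ) then ln T ~ Normal(μ,σ), so the p-quantile of ln T is μ + z_p·σ.
ln(11) = 2.398 and ln(83) = 4.419; z_{0.18} = -0.9154, z_{0.95} = 1.645.
σ = (4.419 − 2.398)/(1.645 − (-0.9154)) = 0.789.
μ = 2.398 − (-0.9154)·0.789 = 3.120.
CV = √(exp(σ²)−1) = √(exp(0.6231)−1) = 0.930.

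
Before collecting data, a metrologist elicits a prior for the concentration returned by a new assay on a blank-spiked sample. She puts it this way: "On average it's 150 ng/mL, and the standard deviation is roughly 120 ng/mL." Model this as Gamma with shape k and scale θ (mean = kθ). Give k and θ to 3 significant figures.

For Gamma(k, scale θ): mean = kθ, variance = kθ², so CV = 1/√k.
CV = SD/mean = 120/150 = 0.8, hence k = 1/CV² = 1.56.
Then θ = mean/k = 150/1.56 = 96.

k ≈ 1.56, θ ≈ 96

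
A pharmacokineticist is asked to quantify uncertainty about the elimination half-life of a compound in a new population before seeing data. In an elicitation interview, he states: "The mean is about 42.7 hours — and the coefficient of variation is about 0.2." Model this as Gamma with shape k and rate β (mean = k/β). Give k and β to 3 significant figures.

k ≈ 25, β ≈ 0.585

For Gamma(k, rate β): mean = k/β, variance = k/β², so CV = 1/√k.
CV = 0.2, hence k = 1/CV² = 25.
Then β = k/mean = 25/42.7 = 0.585.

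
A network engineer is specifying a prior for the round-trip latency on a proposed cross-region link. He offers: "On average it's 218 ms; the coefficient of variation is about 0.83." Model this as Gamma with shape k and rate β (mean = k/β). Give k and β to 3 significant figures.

k ≈ 1.45, β ≈ 0.00666

For Gamma(k, rate β): mean = k/β, variance = k/β², so CV = 1/√k.
CV = 0.83, hence k = 1/CV² = 1.45.
Then β = k/mean = 1.45/218 = 0.00666.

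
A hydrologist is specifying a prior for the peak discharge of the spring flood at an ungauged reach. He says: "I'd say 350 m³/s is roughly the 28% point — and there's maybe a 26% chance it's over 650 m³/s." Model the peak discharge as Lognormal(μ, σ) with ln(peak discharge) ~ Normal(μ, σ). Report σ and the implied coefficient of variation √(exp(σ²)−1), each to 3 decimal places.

σ ≈ 0.505, CV ≈ 0.539

If T ~ Lognormal(μ,σ) then ln T ~ Normal(μ,σ), so the p-quantile of ln T is μ + z_p·σ.
ln(350) = 5.858 and ln(650) = 6.477; z_{0.28} = -0.5828, z_{0.74} = 0.6433.
σ = (6.477 − 5.858)/(0.6433 − (-0.5828)) = 0.505.
μ = 5.858 − (-0.5828)·0.505 = 6.152.
CV = √(exp(σ²)−1) = √(exp(0.2549)−1) = 0.539.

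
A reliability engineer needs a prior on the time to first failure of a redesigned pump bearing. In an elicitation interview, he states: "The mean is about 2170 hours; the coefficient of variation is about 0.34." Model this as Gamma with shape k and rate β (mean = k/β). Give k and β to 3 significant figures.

For Gamma(k, rate β): mean = k/β, variance = k/β², so CV = 1/√k.
CV = 0.34, hence k = 1/CV² = 8.65.
Then β = k/mean = 8.65/2170 = 0.00399.

k ≈ 8.65, β ≈ 0.00399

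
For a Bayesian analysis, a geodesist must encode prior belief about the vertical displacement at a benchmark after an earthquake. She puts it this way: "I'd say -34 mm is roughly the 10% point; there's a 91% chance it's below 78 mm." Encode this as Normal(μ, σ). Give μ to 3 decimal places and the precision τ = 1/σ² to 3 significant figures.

For Normal(μ,σ), the p-quantile is μ + z_p·σ. Here z_{0.1} = -1.282, z_{0.91} = 1.341.
So -34 = μ − 1.282σ and 78 = μ + 1.341σ.
Subtracting: σ = (78 − -34)/(1.341 − (-1.282)) = 42.710.
Then μ = -34 − (-1.282)·42.710 = 20.736.
Precision τ = 1/σ² = 1/42.71² = 0.000548.

μ = 20.736, τ = 0.000548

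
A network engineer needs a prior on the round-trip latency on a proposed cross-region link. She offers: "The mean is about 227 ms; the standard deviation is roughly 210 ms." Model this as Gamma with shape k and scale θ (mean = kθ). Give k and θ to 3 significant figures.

k ≈ 1.17, θ ≈ 194

For Gamma(k, scale θ): mean = kθ, variance = kθ², so CV = 1/√k.
CV = SD/mean = 210/227 = 0.9251, hence k = 1/CV² = 1.17.
Then θ = mean/k = 227/1.17 = 194.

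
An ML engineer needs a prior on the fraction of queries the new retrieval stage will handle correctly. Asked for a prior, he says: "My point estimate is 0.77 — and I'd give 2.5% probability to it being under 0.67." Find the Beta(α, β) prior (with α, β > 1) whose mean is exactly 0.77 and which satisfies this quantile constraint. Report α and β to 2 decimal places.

α ≈ 58.83, β ≈ 17.57

With mean 0.77 fixed, write α = 0.77s, β = 0.23s where s = α+β.
Need P(θ < 0.67) = 0.025 under Beta(0.77s, 0.23s). Normal approximation: (q−m)/√(m(1−m)/s) ≈ z_{0.025} = -1.96, so s ≈ 0.77·0.23·(-1.96)²/(0.67−0.77)² = 68.0.
At s = 68.0: P(θ<0.67) ≈ 0.032. Adjusting to match 0.025 gives s ≈ 76.41.
So α = 0.77·76.41 ≈ 58.83, β = 0.23·76.41 ≈ 17.57.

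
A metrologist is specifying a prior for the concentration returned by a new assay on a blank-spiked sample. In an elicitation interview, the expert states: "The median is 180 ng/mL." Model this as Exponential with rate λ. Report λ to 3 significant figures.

λ ≈ 0.00385

Exponential median = ln 2 / λ, so λ = ln 2 / 180.0 = 0.00385.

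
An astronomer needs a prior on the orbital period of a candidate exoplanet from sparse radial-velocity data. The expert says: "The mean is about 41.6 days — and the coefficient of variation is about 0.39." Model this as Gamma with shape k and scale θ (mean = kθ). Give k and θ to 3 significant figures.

For Gamma(k, scale θ): mean = kθ, variance = kθ², so CV = 1/√k.
CV = 0.39, hence k = 1/CV² = 6.57.
Then θ = mean/k = 41.6/6.57 = 6.33.

k ≈ 6.57, θ ≈ 6.33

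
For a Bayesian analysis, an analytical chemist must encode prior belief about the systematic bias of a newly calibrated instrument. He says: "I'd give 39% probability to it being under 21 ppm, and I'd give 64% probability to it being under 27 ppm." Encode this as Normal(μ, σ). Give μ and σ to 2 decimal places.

For Normal(μ,σ), the p-quantile is μ + z_p·σ. Here z_{0.39} = -0.2793, z_{0.64} = 0.3585.
So 21 = μ − 0.2793σ and 27 = μ + 0.3585σ.
Subtracting: σ = (27 − 21)/(0.3585 − (-0.2793)) = 9.41.
Then μ = 21 − (-0.2793)·9.41 = 23.63.

μ = 23.63, σ = 9.41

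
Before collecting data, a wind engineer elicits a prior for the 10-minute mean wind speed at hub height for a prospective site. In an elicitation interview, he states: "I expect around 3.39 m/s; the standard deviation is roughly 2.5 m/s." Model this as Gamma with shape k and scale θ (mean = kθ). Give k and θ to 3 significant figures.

k ≈ 1.84, θ ≈ 1.84

For Gamma(k, scale θ): mean = kθ, variance = kθ², so CV = 1/√k.
CV = SD/mean = 2.5/3.39 = 0.7375, hence k = 1/CV² = 1.84.
Then θ = mean/k = 3.39/1.84 = 1.84.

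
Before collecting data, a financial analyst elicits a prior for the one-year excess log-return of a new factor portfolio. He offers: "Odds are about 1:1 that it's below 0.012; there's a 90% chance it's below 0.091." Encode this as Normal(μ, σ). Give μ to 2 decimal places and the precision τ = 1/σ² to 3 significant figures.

For Normal(μ,σ), the p-quantile is μ + z_p·σ. Here z_{0.5} = 0, z_{0.9} = 1.282.
So 0.012 = μ + 0σ and 0.091 = μ + 1.282σ.
Subtracting: σ = (0.091 − 0.012)/(1.282 − (0)) = 0.06.
Then μ = 0.012 − (0)·0.06 = 0.01.
Precision τ = 1/σ² = 1/0.06164² = 263.

μ = 0.01, τ = 263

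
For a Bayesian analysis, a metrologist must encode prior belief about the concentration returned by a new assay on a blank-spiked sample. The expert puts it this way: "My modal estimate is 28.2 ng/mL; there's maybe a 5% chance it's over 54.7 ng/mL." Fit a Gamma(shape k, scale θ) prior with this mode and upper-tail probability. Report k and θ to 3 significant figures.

Gamma(k,θ) with k>1 has mode (k−1)θ, so θ = 28.2/(k−1).
Need P(X < 54.7) = 0.95 with θ tied to k this way. Start at k = 2, θ = 28.2: P(X<54.7) ≈ 0.577.
Too low — raise k to concentrate. Iterating converges to k ≈ 7.33.
Then θ = 28.2/(7.33−1) ≈ 4.46.

k ≈ 7.33, θ ≈ 4.46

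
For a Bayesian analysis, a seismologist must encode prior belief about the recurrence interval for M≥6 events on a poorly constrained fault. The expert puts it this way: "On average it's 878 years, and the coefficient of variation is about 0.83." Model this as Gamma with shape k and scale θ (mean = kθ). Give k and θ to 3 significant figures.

For Gamma(k, scale θ): mean = kθ, variance = kθ², so CV = 1/√k.
CV = 0.83, hence k = 1/CV² = 1.45.
Then θ = mean/k = 878/1.45 = 605.

k ≈ 1.45, θ ≈ 605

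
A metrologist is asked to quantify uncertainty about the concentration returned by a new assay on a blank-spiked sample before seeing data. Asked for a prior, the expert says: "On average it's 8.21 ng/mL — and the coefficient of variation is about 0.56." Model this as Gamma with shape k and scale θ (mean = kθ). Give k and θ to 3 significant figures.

k ≈ 3.19, θ ≈ 2.57

For Gamma(k, scale θ): mean = kθ, variance = kθ², so CV = 1/√k.
CV = 0.56, hence k = 1/CV² = 3.19.
Then θ = mean/k = 8.21/3.19 = 2.57.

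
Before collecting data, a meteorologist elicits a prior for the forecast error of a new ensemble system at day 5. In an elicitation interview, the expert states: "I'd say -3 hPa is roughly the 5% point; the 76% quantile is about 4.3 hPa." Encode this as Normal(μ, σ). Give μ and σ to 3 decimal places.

μ = 2.107, σ = 3.105

The p-quantile of Normal(μ,σ) is μ + z_p·σ, with z_{0.05} = -1.645 and z_{0.76} = 0.7063.
Eliminate σ: μ = (z₂·x₁ − z₁·x₂)/(z₂ − z₁) = (0.7063·-3 − (-1.645)·4.3)/2.351 = 2.107.
Then σ = (x₂ − x₁)/(z₂ − z₁) = (4.3 − -3)/2.351 = 3.105.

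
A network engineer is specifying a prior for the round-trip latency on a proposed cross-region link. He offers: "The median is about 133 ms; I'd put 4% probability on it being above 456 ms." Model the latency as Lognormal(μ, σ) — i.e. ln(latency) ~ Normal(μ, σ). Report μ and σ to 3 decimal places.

If T ~ Lognormal(μ,σ) then ln T ~ Normal(μ,σ), so the p-quantile of ln T is μ + z_p·σ.
ln(133) = 4.89 and ln(456) = 6.122; z_{0.5} = 0, z_{0.96} = 1.751.
σ = (6.122 − 4.89)/(1.751 − (0)) = 0.704.
μ = 4.89 − (0)·0.704 = 4.890.

μ ≈ 4.890, σ ≈ 0.704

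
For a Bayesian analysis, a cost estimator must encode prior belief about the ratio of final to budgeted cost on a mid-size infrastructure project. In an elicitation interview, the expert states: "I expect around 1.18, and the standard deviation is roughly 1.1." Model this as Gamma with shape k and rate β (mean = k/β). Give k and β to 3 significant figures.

k ≈ 1.15, β ≈ 0.975

For Gamma(k, rate β): mean = k/β, variance = k/β², so CV = 1/√k.
CV = SD/mean = 1.1/1.18 = 0.9322, hence k = 1/CV² = 1.15.
Then β = k/mean = 1.15/1.18 = 0.975.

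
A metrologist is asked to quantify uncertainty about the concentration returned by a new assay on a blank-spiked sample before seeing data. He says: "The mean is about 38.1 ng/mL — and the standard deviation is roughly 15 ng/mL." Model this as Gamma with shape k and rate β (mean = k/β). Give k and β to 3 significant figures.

For Gamma(k, rate β): mean = k/β, variance = k/β², so CV = 1/√k.
CV = SD/mean = 15/38.1 = 0.3937, hence k = 1/CV² = 6.45.
Then β = k/mean = 6.45/38.1 = 0.169.

k ≈ 6.45, β ≈ 0.169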